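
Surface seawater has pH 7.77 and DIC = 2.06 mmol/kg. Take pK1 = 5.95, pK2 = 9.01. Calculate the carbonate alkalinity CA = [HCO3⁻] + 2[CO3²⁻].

CA = 2.14 mmol/kg

CA = [HCO3⁻] + 2[CO3²⁻] = (α₁ + 2α₂)·DIC
At pH 7.77: [H⁺]/K1 = 10^-1.82 = 0.015136, K2/[H⁺] = 10^-1.24 = 0.057544
α₁ = 1/(1 + 0.015136 + 0.057544) = 1/1.0727 = 0.9322; α₂ = α₁·K2/[H⁺] = 0.05365
α₁ + 2α₂ = 1.0395
CA = 1.0395 × 2.06 = 2.14 mmol/kg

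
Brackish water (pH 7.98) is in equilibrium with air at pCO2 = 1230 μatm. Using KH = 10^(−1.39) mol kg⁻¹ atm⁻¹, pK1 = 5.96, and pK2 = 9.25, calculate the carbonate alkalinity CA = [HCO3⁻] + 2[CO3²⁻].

[CO2*] = KH · pCO2 = 10^(−1.39) × 1230×10^-6 = 5.011×10^-5 mol/kg
α₀ = 1/(1 + K1/[H⁺] + K1K2/[H⁺]²) = 1/(1 + 10^+2.02 + 10^+0.75) = 0.008982
DIC = [CO2*]/α₀ = 5.011×10^-5 / 0.008982 = 5.579 mmol/kg
CA = (α₁ + 2α₂)·DIC = (0.9405 + 2×0.05051) × 5.579 = 5.81 mmol/kg

CA = 5.81 mmol/kg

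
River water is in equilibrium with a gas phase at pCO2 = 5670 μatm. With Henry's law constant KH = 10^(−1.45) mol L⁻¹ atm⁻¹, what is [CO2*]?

[CO2*] = 201 μmol/L

KH = 10^(−1.45) = 3.548×10^-2 mol L⁻¹ atm⁻¹
[CO2*] = KH · pCO2 = 3.548×10^-2 × 5670×10^-6 atm = 2.01×10^-4 mol/L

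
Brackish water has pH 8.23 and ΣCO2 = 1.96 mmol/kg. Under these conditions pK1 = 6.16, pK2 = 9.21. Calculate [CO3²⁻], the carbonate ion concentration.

α₂ = 1 / (1 + [H⁺]/K2 + [H⁺]²/(K1K2)) = 1 / (1 + 10^+0.98 + 10^-1.09)
   = 1 / (1 + 9.5499 + 0.081283) = 1/10.631 = 0.09406
[CO3²⁻] = α₂ × DIC = 0.09406 × 1.96 = 0.184 mmol/kg

[CO3²⁻] = 0.184 mmol/kg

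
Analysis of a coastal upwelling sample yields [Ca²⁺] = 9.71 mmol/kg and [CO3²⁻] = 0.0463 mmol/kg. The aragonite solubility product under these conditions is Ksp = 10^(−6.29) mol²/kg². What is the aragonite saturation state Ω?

Ω = 0.877

Ksp = 10^(−6.29) = 5.129×10^-7
Ω = [Ca²⁺][CO3²⁻]/Ksp = (9.71×10^-3)(0.0463×10^-3) / 5.129×10^-7 = 0.877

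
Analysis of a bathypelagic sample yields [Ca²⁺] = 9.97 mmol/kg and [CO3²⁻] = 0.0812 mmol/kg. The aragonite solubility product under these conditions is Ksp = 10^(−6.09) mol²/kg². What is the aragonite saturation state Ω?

Ksp = 10^(−6.09) = 8.128×10^-7
Ω = [Ca²⁺][CO3²⁻]/Ksp = (9.97×10^-3)(0.0812×10^-3) / 8.128×10^-7 = 0.996

Ω = 0.996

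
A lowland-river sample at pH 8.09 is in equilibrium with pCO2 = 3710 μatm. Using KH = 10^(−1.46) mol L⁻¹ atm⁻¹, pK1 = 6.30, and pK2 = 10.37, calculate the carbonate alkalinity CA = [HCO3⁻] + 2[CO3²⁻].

CA = 8.02 mmol/L

[CO2*] = KH · pCO2 = 10^(−1.46) × 3710×10^-6 = 1.286×10^-4 mol/L
α₀ = 1/(1 + K1/[H⁺] + K1K2/[H⁺]²) = 1/(1 + 10^+1.79 + 10^-0.49) = 0.01588
DIC = [CO2*]/α₀ = 1.286×10^-4 / 0.01588 = 8.102 mmol/L
CA = (α₁ + 2α₂)·DIC = (0.9790 + 2×0.005138) × 8.102 = 8.02 mmol/L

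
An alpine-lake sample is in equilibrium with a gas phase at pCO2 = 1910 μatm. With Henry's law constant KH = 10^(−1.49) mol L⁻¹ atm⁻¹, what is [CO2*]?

[CO2*] = 61.8 μmol/L

KH = 10^(−1.49) = 3.236×10^-2 mol L⁻¹ atm⁻¹
[CO2*] = KH · pCO2 = 3.236×10^-2 × 1910×10^-6 atm = 6.18×10^-5 mol/L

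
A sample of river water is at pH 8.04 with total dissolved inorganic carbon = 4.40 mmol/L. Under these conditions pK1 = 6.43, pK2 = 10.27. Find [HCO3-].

α₁ = 1 / (1 + [H⁺]/K1 + K2/[H⁺]) = 1 / (1 + 10^-1.61 + 10^-2.23)
   = 1 / (1 + 0.024547 + 0.0058884) = 1/1.0304 = 0.9705
[HCO3⁻] = α₁ × DIC = 0.9705 × 4.40 = 4.27 mmol/L

[HCO3⁻] = 4.27 mmol/L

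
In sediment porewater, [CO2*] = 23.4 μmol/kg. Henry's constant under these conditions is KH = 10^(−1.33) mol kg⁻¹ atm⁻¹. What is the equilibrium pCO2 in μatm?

KH = 10^(−1.33) = 4.677×10^-2 mol kg⁻¹ atm⁻¹
pCO2 = [CO2*]/KH = 23.4×10^-6 / 4.677×10^-2 = 5.00×10^-4 atm = 500 μatm

pCO2 = 500 μatm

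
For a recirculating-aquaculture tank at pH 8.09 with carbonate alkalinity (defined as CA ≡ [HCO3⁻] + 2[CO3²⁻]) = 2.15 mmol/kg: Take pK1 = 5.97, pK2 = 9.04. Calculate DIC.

DIC = 1.97 mmol/kg

CA = [HCO3⁻] + 2[CO3²⁻] = (α₁ + 2α₂)·DIC
At pH 8.09: [H⁺]/K1 = 10^-2.12 = 0.0075858, K2/[H⁺] = 10^-0.95 = 0.11220
α₁ = 1/(1 + 0.0075858 + 0.11220) = 1/1.1198 = 0.8930; α₂ = α₁·K2/[H⁺] = 0.1002
α₁ + 2α₂ = 1.0934
DIC = CA / (α₁ + 2α₂) = 2.15 / 1.0934 = 1.97 mmol/kg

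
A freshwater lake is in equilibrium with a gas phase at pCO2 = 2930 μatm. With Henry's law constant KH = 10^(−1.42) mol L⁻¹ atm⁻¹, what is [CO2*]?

KH = 10^(−1.42) = 3.802×10^-2 mol L⁻¹ atm⁻¹
[CO2*] = KH · pCO2 = 3.802×10^-2 × 2930×10^-6 atm = 1.11×10^-4 mol/L

[CO2*] = 111 μmol/L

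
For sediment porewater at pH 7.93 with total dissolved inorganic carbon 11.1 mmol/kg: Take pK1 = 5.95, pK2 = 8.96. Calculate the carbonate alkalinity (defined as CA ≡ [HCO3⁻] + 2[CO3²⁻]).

CA = 11.9 mmol/kg

CA = [HCO3⁻] + 2[CO3²⁻] = (α₁ + 2α₂)·DIC
At pH 7.93: [H⁺]/K1 = 10^-1.98 = 0.010471, K2/[H⁺] = 10^-1.03 = 0.093325
α₁ = 1/(1 + 0.010471 + 0.093325) = 1/1.1038 = 0.9060; α₂ = α₁·K2/[H⁺] = 0.08455
α₁ + 2α₂ = 1.0751
CA = 1.0751 × 11.1 = 11.9 mmol/kg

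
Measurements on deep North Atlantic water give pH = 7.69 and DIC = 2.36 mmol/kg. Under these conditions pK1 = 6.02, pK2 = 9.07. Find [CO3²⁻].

α₂ = 1 / (1 + [H⁺]/K2 + [H⁺]²/(K1K2)) = 1 / (1 + 10^+1.38 + 10^-0.29)
   = 1 / (1 + 23.988 + 0.51286) = 1/25.501 = 0.03921
[CO3²⁻] = α₂ × DIC = 0.03921 × 2.36 = 0.0925 mmol/kg

[CO3²⁻] = 0.0925 mmol/kg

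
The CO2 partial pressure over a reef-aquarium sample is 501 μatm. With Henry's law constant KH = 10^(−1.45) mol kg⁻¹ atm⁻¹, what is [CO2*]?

KH = 10^(−1.45) = 3.548×10^-2 mol kg⁻¹ atm⁻¹
[CO2*] = KH · pCO2 = 3.548×10^-2 × 501×10^-6 atm = 1.78×10^-5 mol/kg

[CO2*] = 17.8 μmol/kg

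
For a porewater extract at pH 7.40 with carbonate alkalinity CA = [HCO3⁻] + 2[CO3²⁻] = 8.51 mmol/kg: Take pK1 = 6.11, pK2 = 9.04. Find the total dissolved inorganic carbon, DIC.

DIC = 8.74 mmol/kg

CA = [HCO3⁻] + 2[CO3²⁻] = (α₁ + 2α₂)·DIC
At pH 7.40: [H⁺]/K1 = 10^-1.29 = 0.051286, K2/[H⁺] = 10^-1.64 = 0.022909
α₁ = 1/(1 + 0.051286 + 0.022909) = 1/1.0742 = 0.9309; α₂ = α₁·K2/[H⁺] = 0.02133
α₁ + 2α₂ = 0.9736
DIC = CA / (α₁ + 2α₂) = 8.51 / 0.9736 = 8.74 mmol/kg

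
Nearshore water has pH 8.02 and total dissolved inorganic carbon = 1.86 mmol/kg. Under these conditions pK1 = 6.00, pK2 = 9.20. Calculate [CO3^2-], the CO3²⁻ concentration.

[CO3²⁻] = 0.114 mmol/kg

α₂ = 1 / (1 + [H⁺]/K2 + [H⁺]²/(K1K2)) = 1 / (1 + 10^+1.18 + 10^-0.84)
   = 1 / (1 + 15.136 + 0.14454) = 1/16.280 = 0.06142
[CO3²⁻] = α₂ × DIC = 0.06142 × 1.86 = 0.114 mmol/kg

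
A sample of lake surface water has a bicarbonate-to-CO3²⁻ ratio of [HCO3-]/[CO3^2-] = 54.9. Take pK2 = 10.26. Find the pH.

pH = 8.52

From K2 = [H⁺][CO3^2-]/[HCO3-]:  pH = pK2 − log₁₀([HCO3-]/[CO3^2-])
log₁₀(54.9) = +1.740
pH = 10.26 − (+1.740) = 8.52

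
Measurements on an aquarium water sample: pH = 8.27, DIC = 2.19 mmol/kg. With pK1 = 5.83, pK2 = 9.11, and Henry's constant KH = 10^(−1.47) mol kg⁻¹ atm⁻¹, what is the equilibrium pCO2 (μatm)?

pCO2 = 204 μatm

α₀ = 1 / (1 + K1/[H⁺] + K1K2/[H⁺]²) = 1 / (1 + 10^+2.44 + 10^+1.60)
   = 1 / (1 + 275.42 + 39.811) = 1/316.23 = 0.003162
[CO2*] = α₀ × DIC = 0.003162 × 2.19 = 0.006925 mmol/kg = 6.925 μmol/kg
pCO2 = [CO2*]/KH = 6.925×10^-6 / 3.388×10^-2 = 204 μatm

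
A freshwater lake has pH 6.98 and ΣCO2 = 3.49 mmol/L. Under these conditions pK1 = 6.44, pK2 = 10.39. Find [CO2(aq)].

α₀ = 1 / (1 + K1/[H⁺] + K1K2/[H⁺]²) = 1 / (1 + 10^+0.54 + 10^-2.87)
   = 1 / (1 + 3.4674 + 0.0013490) = 1/4.4687 = 0.2238
[CO2*] = α₀ × DIC = 0.2238 × 3.49 = 0.781 mmol/L

[CO2*] = 0.781 mmol/L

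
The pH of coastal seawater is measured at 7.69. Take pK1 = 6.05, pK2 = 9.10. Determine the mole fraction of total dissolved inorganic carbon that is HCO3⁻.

α₁ = 1 / (1 + [H⁺]/K1 + K2/[H⁺]) = 1 / (1 + 10^-1.64 + 10^-1.41)
   = 1 / (1 + 0.022909 + 0.038905) = 1/1.0618 = 0.9418

α₁ = 0.942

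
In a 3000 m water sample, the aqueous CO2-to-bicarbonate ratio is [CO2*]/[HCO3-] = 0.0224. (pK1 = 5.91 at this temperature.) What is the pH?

pH = 7.56

From K1 = [H⁺][HCO3-]/[CO2*]:  pH = pK1 − log₁₀([CO2*]/[HCO3-])
log₁₀(0.0224) = -1.650
pH = 5.91 − (-1.650) = 7.56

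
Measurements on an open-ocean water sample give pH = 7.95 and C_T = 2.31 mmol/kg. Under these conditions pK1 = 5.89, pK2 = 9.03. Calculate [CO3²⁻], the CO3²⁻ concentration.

[CO3²⁻] = 0.176 mmol/kg

α₂ = 1 / (1 + [H⁺]/K2 + [H⁺]²/(K1K2)) = 1 / (1 + 10^+1.08 + 10^-0.98)
   = 1 / (1 + 12.023 + 0.10471) = 1/13.127 = 0.07618
[CO3²⁻] = α₂ × DIC = 0.07618 × 2.31 = 0.176 mmol/kg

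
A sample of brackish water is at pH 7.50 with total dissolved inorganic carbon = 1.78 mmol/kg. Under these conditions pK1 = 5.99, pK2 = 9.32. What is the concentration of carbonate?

α₂ = 1 / (1 + [H⁺]/K2 + [H⁺]²/(K1K2)) = 1 / (1 + 10^+1.82 + 10^+0.31)
   = 1 / (1 + 66.069 + 2.0417) = 1/69.111 = 0.01447
[CO3²⁻] = α₂ × DIC = 0.01447 × 1.78 = 0.0258 mmol/kg

[CO3²⁻] = 0.0258 mmol/kg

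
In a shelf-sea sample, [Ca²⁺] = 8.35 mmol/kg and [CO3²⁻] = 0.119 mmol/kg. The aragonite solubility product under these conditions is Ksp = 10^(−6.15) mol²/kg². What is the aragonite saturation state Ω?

Ksp = 10^(−6.15) = 7.079×10^-7
Ω = [Ca²⁺][CO3²⁻]/Ksp = (8.35×10^-3)(0.119×10^-3) / 7.079×10^-7 = 1.40

Ω = 1.40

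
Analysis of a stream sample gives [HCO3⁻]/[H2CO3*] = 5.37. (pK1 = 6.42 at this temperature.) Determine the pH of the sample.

From K1 = [H⁺][HCO3⁻]/[H2CO3*]:  pH = pK1 + log₁₀([HCO3⁻]/[H2CO3*])
log₁₀(5.37) = +0.730
pH = 6.42 + (+0.730) = 7.15

pH = 7.15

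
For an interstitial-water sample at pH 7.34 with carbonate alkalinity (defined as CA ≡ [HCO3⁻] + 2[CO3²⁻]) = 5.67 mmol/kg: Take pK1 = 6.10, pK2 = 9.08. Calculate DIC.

CA = [HCO3⁻] + 2[CO3²⁻] = (α₁ + 2α₂)·DIC
At pH 7.34: [H⁺]/K1 = 10^-1.24 = 0.057544, K2/[H⁺] = 10^-1.74 = 0.018197
α₁ = 1/(1 + 0.057544 + 0.018197) = 1/1.0757 = 0.9296; α₂ = α₁·K2/[H⁺] = 0.01692
α₁ + 2α₂ = 0.9634
DIC = CA / (α₁ + 2α₂) = 5.67 / 0.9634 = 5.89 mmol/kg

DIC = 5.89 mmol/kg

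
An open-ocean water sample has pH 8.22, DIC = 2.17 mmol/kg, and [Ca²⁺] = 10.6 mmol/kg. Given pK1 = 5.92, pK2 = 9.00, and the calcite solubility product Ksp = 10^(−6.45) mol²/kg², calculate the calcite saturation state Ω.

α₂ = 1 / (1 + [H⁺]/K2 + [H⁺]²/(K1K2)) = 1 / (1 + 10^+0.78 + 10^-1.52)
   = 1 / (1 + 6.0256 + 0.030200) = 1/7.0558 = 0.1417
[CO3²⁻] = α₂ × DIC = 0.1417 × 2.17 = 0.3075 mmol/kg
Ksp = 10^(−6.45) = 3.548×10^-7
Ω = [Ca²⁺][CO3²⁻]/Ksp = (10.6×10^-3)(3.075×10^-4) / 3.548×10^-7 = 9.19

Ω = 9.19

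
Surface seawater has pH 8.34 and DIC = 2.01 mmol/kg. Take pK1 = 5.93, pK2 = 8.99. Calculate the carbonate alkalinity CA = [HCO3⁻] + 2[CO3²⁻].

CA = 2.37 mmol/kg

CA = [HCO3⁻] + 2[CO3²⁻] = (α₁ + 2α₂)·DIC
At pH 8.34: [H⁺]/K1 = 10^-2.41 = 0.0038905, K2/[H⁺] = 10^-0.65 = 0.22387
α₁ = 1/(1 + 0.0038905 + 0.22387) = 1/1.2278 = 0.8145; α₂ = α₁·K2/[H⁺] = 0.1823
α₁ + 2α₂ = 1.1792
CA = 1.1792 × 2.01 = 2.37 mmol/kg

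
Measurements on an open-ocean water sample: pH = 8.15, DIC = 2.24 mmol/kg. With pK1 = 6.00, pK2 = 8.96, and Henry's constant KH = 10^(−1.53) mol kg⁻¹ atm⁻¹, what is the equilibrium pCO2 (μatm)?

α₀ = 1 / (1 + K1/[H⁺] + K1K2/[H⁺]²) = 1 / (1 + 10^+2.15 + 10^+1.34)
   = 1 / (1 + 141.25 + 21.878) = 1/164.13 = 0.006093
[CO2*] = α₀ × DIC = 0.006093 × 2.24 = 0.01365 mmol/kg = 13.65 μmol/kg
pCO2 = [CO2*]/KH = 1.365×10^-5 / 2.951×10^-2 = 462 μatm

pCO2 = 462 μatm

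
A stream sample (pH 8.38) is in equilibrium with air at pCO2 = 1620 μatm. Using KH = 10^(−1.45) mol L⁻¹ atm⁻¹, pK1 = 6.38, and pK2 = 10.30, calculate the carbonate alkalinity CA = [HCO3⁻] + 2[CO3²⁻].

CA = 5.89 mmol/L

[CO2*] = KH · pCO2 = 10^(−1.45) × 1620×10^-6 = 5.748×10^-5 mol/L
α₀ = 1/(1 + K1/[H⁺] + K1K2/[H⁺]²) = 1/(1 + 10^+2.00 + 10^+0.08) = 0.009785
DIC = [CO2*]/α₀ = 5.748×10^-5 / 0.009785 = 5.875 mmol/L
CA = (α₁ + 2α₂)·DIC = (0.9785 + 2×0.01176) × 5.875 = 5.89 mmol/L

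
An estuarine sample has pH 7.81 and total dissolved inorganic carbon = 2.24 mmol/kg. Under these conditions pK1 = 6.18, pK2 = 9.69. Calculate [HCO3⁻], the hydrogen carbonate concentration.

[HCO3⁻] = 2.16 mmol/kg

α₁ = 1 / (1 + [H⁺]/K1 + K2/[H⁺]) = 1 / (1 + 10^-1.63 + 10^-1.88)
   = 1 / (1 + 0.023442 + 0.013183) = 1/1.0366 = 0.9647
[HCO3⁻] = α₁ × DIC = 0.9647 × 2.24 = 2.16 mmol/kg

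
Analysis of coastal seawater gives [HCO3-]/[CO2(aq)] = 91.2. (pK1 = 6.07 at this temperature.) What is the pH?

From K1 = [H⁺][HCO3-]/[CO2(aq)]:  pH = pK1 + log₁₀([HCO3-]/[CO2(aq)])
log₁₀(91.2) = +1.960
pH = 6.07 + (+1.960) = 8.03

pH = 8.03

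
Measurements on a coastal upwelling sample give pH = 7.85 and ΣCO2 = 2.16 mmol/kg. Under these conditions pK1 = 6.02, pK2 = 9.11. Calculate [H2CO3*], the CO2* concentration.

α₀ = 1 / (1 + K1/[H⁺] + K1K2/[H⁺]²) = 1 / (1 + 10^+1.83 + 10^+0.57)
   = 1 / (1 + 67.608 + 3.7154) = 1/72.324 = 0.01383
[CO2*] = α₀ × DIC = 0.01383 × 2.16 = 0.0299 mmol/kg

[CO2*] = 0.0299 mmol/kg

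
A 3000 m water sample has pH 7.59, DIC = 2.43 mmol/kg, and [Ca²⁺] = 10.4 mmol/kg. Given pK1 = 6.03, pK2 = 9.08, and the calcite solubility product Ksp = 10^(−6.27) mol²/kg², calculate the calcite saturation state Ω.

α₂ = 1 / (1 + [H⁺]/K2 + [H⁺]²/(K1K2)) = 1 / (1 + 10^+1.49 + 10^-0.07)
   = 1 / (1 + 30.903 + 0.85114) = 1/32.754 = 0.03053
[CO3²⁻] = α₂ × DIC = 0.03053 × 2.43 = 0.07419 mmol/kg
Ksp = 10^(−6.27) = 5.370×10^-7
Ω = [Ca²⁺][CO3²⁻]/Ksp = (10.4×10^-3)(7.419×10^-5) / 5.370×10^-7 = 1.44

Ω = 1.44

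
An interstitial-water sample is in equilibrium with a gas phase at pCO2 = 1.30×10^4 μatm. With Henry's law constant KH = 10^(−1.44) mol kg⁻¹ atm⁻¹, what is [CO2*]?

KH = 10^(−1.44) = 3.631×10^-2 mol kg⁻¹ atm⁻¹
[CO2*] = KH · pCO2 = 3.631×10^-2 × 1.30×10^4×10^-6 atm = 4.72×10^-4 mol/kg

[CO2*] = 472 μmol/kg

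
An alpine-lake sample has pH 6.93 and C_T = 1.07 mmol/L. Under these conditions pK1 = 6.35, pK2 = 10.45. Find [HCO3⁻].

[HCO3⁻] = 0.847 mmol/L

α₁ = 1 / (1 + [H⁺]/K1 + K2/[H⁺]) = 1 / (1 + 10^-0.58 + 10^-3.52)
   = 1 / (1 + 0.26303 + 0.00030200) = 1/1.2633 = 0.7916
[HCO3⁻] = α₁ × DIC = 0.7916 × 1.07 = 0.847 mmol/L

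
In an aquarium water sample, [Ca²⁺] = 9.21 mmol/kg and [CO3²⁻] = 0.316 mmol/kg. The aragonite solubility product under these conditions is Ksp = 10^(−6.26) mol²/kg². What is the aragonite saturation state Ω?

Ksp = 10^(−6.26) = 5.495×10^-7
Ω = [Ca²⁺][CO3²⁻]/Ksp = (9.21×10^-3)(0.316×10^-3) / 5.495×10^-7 = 5.30

Ω = 5.30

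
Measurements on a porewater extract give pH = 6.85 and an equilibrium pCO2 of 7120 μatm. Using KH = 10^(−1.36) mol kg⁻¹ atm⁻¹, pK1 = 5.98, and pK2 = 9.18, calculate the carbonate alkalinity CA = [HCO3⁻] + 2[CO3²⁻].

CA = 2.33 mmol/kg

[CO2*] = KH · pCO2 = 10^(−1.36) × 7120×10^-6 = 3.108×10^-4 mol/kg
α₀ = 1/(1 + K1/[H⁺] + K1K2/[H⁺]²) = 1/(1 + 10^+0.87 + 10^-1.46) = 0.1184
DIC = [CO2*]/α₀ = 3.108×10^-4 / 0.1184 = 2.626 mmol/kg
CA = (α₁ + 2α₂)·DIC = (0.8775 + 2×0.004104) × 2.626 = 2.33 mmol/kg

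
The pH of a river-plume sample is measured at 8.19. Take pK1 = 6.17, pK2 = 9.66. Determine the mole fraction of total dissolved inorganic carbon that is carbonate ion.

α₂ = 0.0325

α₂ = 1 / (1 + [H⁺]/K2 + [H⁺]²/(K1K2)) = 1 / (1 + 10^+1.47 + 10^-0.55)
   = 1 / (1 + 29.512 + 0.28184) = 1/30.794 = 0.03247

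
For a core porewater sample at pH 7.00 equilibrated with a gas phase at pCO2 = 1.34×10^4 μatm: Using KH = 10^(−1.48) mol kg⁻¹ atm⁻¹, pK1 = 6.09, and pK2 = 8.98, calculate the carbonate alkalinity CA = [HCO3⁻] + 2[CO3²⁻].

[CO2*] = KH · pCO2 = 10^(−1.48) × 1.34×10^4×10^-6 = 4.437×10^-4 mol/kg
α₀ = 1/(1 + K1/[H⁺] + K1K2/[H⁺]²) = 1/(1 + 10^+0.91 + 10^-1.07) = 0.1085
DIC = [CO2*]/α₀ = 4.437×10^-4 / 0.1085 = 4.088 mmol/kg
CA = (α₁ + 2α₂)·DIC = (0.8822 + 2×0.009238) × 4.088 = 3.68 mmol/kg

CA = 3.68 mmol/kg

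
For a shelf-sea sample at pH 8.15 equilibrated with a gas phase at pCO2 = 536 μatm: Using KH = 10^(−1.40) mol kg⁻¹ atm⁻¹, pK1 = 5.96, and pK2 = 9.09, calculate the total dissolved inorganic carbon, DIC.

DIC = 3.71 mmol/kg

[CO2*] = KH · pCO2 = 10^(−1.40) × 536×10^-6 = 2.134×10^-5 mol/kg
α₀ = 1/(1 + K1/[H⁺] + K1K2/[H⁺]²) = 1/(1 + 10^+2.19 + 10^+1.25) = 0.005758
DIC = [CO2*]/α₀ = 2.134×10^-5 / 0.005758 = 3.71 mmol/kg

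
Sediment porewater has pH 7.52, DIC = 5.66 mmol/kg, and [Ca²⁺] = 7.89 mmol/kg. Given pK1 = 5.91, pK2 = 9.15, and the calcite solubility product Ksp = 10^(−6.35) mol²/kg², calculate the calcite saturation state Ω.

α₂ = 1 / (1 + [H⁺]/K2 + [H⁺]²/(K1K2)) = 1 / (1 + 10^+1.63 + 10^+0.02)
   = 1 / (1 + 42.658 + 1.0471) = 1/44.705 = 0.02237
[CO3²⁻] = α₂ × DIC = 0.02237 × 5.66 = 0.1266 mmol/kg
Ksp = 10^(−6.35) = 4.467×10^-7
Ω = [Ca²⁺][CO3²⁻]/Ksp = (7.89×10^-3)(1.266×10^-4) / 4.467×10^-7 = 2.24

Ω = 2.24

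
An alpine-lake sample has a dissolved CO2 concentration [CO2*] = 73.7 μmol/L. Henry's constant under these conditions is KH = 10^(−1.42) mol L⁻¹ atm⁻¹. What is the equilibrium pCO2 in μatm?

KH = 10^(−1.42) = 3.802×10^-2 mol L⁻¹ atm⁻¹
pCO2 = [CO2*]/KH = 73.7×10^-6 / 3.802×10^-2 = 1.94×10^-3 atm = 1940 μatm

pCO2 = 1940 μatm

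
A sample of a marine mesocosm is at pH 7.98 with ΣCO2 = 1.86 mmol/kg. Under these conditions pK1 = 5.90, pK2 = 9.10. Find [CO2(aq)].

[CO2*] = 14.3 μmol/kg

α₀ = 1 / (1 + K1/[H⁺] + K1K2/[H⁺]²) = 1 / (1 + 10^+2.08 + 10^+0.96)
   = 1 / (1 + 120.23 + 9.1201) = 1/130.35 = 0.007672
[CO2*] = α₀ × DIC = 0.007672 × 1.86 = 0.0143 mmol/kg = 14.3 μmol/kg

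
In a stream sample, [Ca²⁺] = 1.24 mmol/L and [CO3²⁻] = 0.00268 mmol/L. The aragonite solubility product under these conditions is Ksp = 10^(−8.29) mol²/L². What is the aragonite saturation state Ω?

Ω = 0.648

Ksp = 10^(−8.29) = 5.129×10^-9
Ω = [Ca²⁺][CO3²⁻]/Ksp = (1.24×10^-3)(0.00268×10^-3) / 5.129×10^-9 = 0.648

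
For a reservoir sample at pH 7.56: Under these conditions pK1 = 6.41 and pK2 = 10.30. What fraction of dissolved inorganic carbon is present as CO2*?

α₀ = 0.0660

α₀ = 1 / (1 + K1/[H⁺] + K1K2/[H⁺]²) = 1 / (1 + 10^+1.15 + 10^-1.59)
   = 1 / (1 + 14.125 + 0.025704) = 1/15.151 = 0.06600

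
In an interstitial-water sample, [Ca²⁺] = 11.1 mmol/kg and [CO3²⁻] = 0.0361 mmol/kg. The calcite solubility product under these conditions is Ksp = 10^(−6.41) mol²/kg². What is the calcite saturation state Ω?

Ksp = 10^(−6.41) = 3.890×10^-7
Ω = [Ca²⁺][CO3²⁻]/Ksp = (11.1×10^-3)(0.0361×10^-3) / 3.890×10^-7 = 1.03

Ω = 1.03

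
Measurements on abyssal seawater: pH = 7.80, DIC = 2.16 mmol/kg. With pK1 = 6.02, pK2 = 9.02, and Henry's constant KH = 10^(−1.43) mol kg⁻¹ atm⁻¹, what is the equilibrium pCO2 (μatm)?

α₀ = 1 / (1 + K1/[H⁺] + K1K2/[H⁺]²) = 1 / (1 + 10^+1.78 + 10^+0.56)
   = 1 / (1 + 60.256 + 3.6308) = 1/64.887 = 0.01541
[CO2*] = α₀ × DIC = 0.01541 × 2.16 = 0.03329 mmol/kg
pCO2 = [CO2*]/KH = 3.329×10^-5 / 3.715×10^-2 = 896 μatm

pCO2 = 896 μatm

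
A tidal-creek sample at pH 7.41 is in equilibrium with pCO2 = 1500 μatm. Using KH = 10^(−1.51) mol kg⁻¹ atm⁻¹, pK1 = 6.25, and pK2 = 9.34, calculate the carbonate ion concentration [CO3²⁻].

[CO3²⁻] = 7.87 μmol/kg

[CO2*] = KH · pCO2 = 10^(−1.51) × 1500×10^-6 = 4.635×10^-5 mol/kg
α₀ = 1/(1 + K1/[H⁺] + K1K2/[H⁺]²) = 1/(1 + 10^+1.16 + 10^-0.77) = 0.06400
DIC = [CO2*]/α₀ = 4.635×10^-5 / 0.06400 = 0.7243 mmol/kg
[CO3²⁻] = α₂·DIC; α₂ = 0.01087, so [CO3²⁻] = 0.01087 × 0.7243 = 0.00787 mmol/kg = 7.87 μmol/kg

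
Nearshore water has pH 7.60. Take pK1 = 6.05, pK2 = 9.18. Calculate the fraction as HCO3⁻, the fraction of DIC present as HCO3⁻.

α₁ = 1 / (1 + [H⁺]/K1 + K2/[H⁺]) = 1 / (1 + 10^-1.55 + 10^-1.58)
   = 1 / (1 + 0.028184 + 0.026303) = 1/1.0545 = 0.9483

α₁ = 0.948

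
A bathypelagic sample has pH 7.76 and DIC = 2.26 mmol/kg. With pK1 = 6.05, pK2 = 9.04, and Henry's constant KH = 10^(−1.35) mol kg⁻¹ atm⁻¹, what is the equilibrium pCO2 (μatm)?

α₀ = 1 / (1 + K1/[H⁺] + K1K2/[H⁺]²) = 1 / (1 + 10^+1.71 + 10^+0.43)
   = 1 / (1 + 51.286 + 2.6915) = 1/54.978 = 0.01819
[CO2*] = α₀ × DIC = 0.01819 × 2.26 = 0.04111 mmol/kg
pCO2 = [CO2*]/KH = 4.111×10^-5 / 4.467×10^-2 = 920 μatm

pCO2 = 920 μatm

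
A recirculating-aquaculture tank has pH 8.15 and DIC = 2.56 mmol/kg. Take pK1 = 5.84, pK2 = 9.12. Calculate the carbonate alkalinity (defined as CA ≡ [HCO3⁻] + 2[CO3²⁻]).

CA = 2.80 mmol/kg

CA = [HCO3⁻] + 2[CO3²⁻] = (α₁ + 2α₂)·DIC
At pH 8.15: [H⁺]/K1 = 10^-2.31 = 0.0048978, K2/[H⁺] = 10^-0.97 = 0.10715
α₁ = 1/(1 + 0.0048978 + 0.10715) = 1/1.1120 = 0.8992; α₂ = α₁·K2/[H⁺] = 0.09636
α₁ + 2α₂ = 1.0920
CA = 1.0920 × 2.56 = 2.80 mmol/kg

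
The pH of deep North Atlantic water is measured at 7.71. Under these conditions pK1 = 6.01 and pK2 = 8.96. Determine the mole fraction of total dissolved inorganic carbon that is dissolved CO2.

α₀ = 1 / (1 + K1/[H⁺] + K1K2/[H⁺]²) = 1 / (1 + 10^+1.70 + 10^+0.45)
   = 1 / (1 + 50.119 + 2.8184) = 1/53.937 = 0.01854

α₀ = 0.0185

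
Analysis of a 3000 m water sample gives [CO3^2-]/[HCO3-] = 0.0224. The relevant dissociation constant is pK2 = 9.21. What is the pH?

pH = 7.56

From K2 = [H⁺][CO3^2-]/[HCO3-]:  pH = pK2 + log₁₀([CO3^2-]/[HCO3-])
log₁₀(0.0224) = -1.650
pH = 9.21 + (-1.650) = 7.56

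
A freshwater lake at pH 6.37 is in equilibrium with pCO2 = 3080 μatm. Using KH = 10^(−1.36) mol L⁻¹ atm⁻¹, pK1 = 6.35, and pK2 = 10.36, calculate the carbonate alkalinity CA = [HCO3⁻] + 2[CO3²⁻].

CA = 0.141 mmol/L

[CO2*] = KH · pCO2 = 10^(−1.36) × 3080×10^-6 = 1.344×10^-4 mol/L
α₀ = 1/(1 + K1/[H⁺] + K1K2/[H⁺]²) = 1/(1 + 10^+0.02 + 10^-3.97) = 0.4885
DIC = [CO2*]/α₀ = 1.344×10^-4 / 0.4885 = 0.2752 mmol/L
CA = (α₁ + 2α₂)·DIC = (0.5115 + 2×5.234×10^-5) × 0.2752 = 0.141 mmol/L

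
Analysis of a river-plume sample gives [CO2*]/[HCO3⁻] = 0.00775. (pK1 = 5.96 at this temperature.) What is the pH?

From K1 = [H⁺][HCO3⁻]/[CO2*]:  pH = pK1 − log₁₀([CO2*]/[HCO3⁻])
log₁₀(0.00775) = -2.111
pH = 5.96 − (-2.111) = 8.07

pH = 8.07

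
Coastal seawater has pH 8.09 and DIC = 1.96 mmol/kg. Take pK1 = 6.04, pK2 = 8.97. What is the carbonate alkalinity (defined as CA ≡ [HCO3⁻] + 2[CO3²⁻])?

CA = 2.17 mmol/kg

CA = [HCO3⁻] + 2[CO3²⁻] = (α₁ + 2α₂)·DIC
At pH 8.09: [H⁺]/K1 = 10^-2.05 = 0.0089125, K2/[H⁺] = 10^-0.88 = 0.13183
α₁ = 1/(1 + 0.0089125 + 0.13183) = 1/1.1407 = 0.8766; α₂ = α₁·K2/[H⁺] = 0.1156
α₁ + 2α₂ = 1.1077
CA = 1.1077 × 1.96 = 2.17 mmol/kg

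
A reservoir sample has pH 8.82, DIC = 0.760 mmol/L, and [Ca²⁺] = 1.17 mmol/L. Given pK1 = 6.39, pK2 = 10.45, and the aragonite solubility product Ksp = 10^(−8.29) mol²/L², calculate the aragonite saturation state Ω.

Ω = 3.96

α₂ = 1 / (1 + [H⁺]/K2 + [H⁺]²/(K1K2)) = 1 / (1 + 10^+1.63 + 10^-0.80)
   = 1 / (1 + 42.658 + 0.15849) = 1/43.816 = 0.02282
[CO3²⁻] = α₂ × DIC = 0.02282 × 0.760 = 0.01735 mmol/L = 17.35 μmol/L
Ksp = 10^(−8.29) = 5.129×10^-9
Ω = [Ca²⁺][CO3²⁻]/Ksp = (1.17×10^-3)(1.735×10^-5) / 5.129×10^-9 = 3.96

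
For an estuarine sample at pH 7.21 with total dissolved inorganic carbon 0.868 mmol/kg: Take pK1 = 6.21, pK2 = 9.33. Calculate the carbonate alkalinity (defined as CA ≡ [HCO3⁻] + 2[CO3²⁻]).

CA = [HCO3⁻] + 2[CO3²⁻] = (α₁ + 2α₂)·DIC
At pH 7.21: [H⁺]/K1 = 10^-1.00 = 0.10000, K2/[H⁺] = 10^-2.12 = 0.0075858
α₁ = 1/(1 + 0.10000 + 0.0075858) = 1/1.1076 = 0.9029; α₂ = α₁·K2/[H⁺] = 0.006849
α₁ + 2α₂ = 0.9166
CA = 0.9166 × 0.868 = 0.796 mmol/kg

CA = 0.796 mmol/kg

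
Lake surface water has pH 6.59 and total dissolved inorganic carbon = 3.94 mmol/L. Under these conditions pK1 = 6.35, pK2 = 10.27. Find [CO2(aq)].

α₀ = 1 / (1 + K1/[H⁺] + K1K2/[H⁺]²) = 1 / (1 + 10^+0.24 + 10^-3.44)
   = 1 / (1 + 1.7378 + 0.00036308) = 1/2.7382 = 0.3652
[CO2*] = α₀ × DIC = 0.3652 × 3.94 = 1.44 mmol/L

[CO2*] = 1.44 mmol/L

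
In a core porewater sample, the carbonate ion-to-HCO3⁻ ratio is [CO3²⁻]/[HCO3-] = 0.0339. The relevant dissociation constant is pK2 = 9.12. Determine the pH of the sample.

pH = 7.65

From K2 = [H⁺][CO3²⁻]/[HCO3-]:  pH = pK2 + log₁₀([CO3²⁻]/[HCO3-])
log₁₀(0.0339) = -1.470
pH = 9.12 + (-1.470) = 7.65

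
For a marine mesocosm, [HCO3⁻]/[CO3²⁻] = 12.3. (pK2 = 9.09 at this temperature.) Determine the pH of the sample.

pH = 8.00

From K2 = [H⁺][CO3²⁻]/[HCO3⁻]:  pH = pK2 − log₁₀([HCO3⁻]/[CO3²⁻])
log₁₀(12.3) = +1.090
pH = 9.09 − (+1.090) = 8.00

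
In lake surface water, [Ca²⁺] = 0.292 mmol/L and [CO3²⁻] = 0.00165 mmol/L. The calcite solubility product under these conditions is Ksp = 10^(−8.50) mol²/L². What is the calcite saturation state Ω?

Ω = 0.152

Ksp = 10^(−8.50) = 3.162×10^-9
Ω = [Ca²⁺][CO3²⁻]/Ksp = (0.292×10^-3)(0.00165×10^-3) / 3.162×10^-9 = 0.152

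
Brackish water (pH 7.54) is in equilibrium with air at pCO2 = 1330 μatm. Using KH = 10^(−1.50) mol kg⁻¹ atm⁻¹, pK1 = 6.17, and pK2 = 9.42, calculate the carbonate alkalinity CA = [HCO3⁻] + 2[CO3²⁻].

CA = 1.01 mmol/kg

[CO2*] = KH · pCO2 = 10^(−1.50) × 1330×10^-6 = 4.206×10^-5 mol/kg
α₀ = 1/(1 + K1/[H⁺] + K1K2/[H⁺]²) = 1/(1 + 10^+1.37 + 10^-0.51) = 0.04040
DIC = [CO2*]/α₀ = 4.206×10^-5 / 0.04040 = 1.041 mmol/kg
CA = (α₁ + 2α₂)·DIC = (0.9471 + 2×0.01249) × 1.041 = 1.01 mmol/kg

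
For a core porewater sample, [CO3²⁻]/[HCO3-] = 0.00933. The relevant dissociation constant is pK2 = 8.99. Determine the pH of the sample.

From K2 = [H⁺][CO3²⁻]/[HCO3-]:  pH = pK2 + log₁₀([CO3²⁻]/[HCO3-])
log₁₀(0.00933) = -2.030
pH = 8.99 + (-2.030) = 6.96

pH = 6.96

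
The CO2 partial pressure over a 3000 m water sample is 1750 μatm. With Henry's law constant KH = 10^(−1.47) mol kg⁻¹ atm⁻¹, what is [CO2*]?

[CO2*] = 59.3 μmol/kg

KH = 10^(−1.47) = 3.388×10^-2 mol kg⁻¹ atm⁻¹
[CO2*] = KH · pCO2 = 3.388×10^-2 × 1750×10^-6 atm = 5.93×10^-5 mol/kg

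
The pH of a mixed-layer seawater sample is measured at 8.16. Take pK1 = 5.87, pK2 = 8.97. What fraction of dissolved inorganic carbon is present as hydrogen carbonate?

α₁ = 1 / (1 + [H⁺]/K1 + K2/[H⁺]) = 1 / (1 + 10^-2.29 + 10^-0.81)
   = 1 / (1 + 0.0051286 + 0.15488) = 1/1.1600 = 0.8621

α₁ = 0.862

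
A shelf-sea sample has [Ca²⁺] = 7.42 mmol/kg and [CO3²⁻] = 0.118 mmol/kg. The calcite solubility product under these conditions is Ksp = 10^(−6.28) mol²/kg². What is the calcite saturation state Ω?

Ω = 1.67

Ksp = 10^(−6.28) = 5.248×10^-7
Ω = [Ca²⁺][CO3²⁻]/Ksp = (7.42×10^-3)(0.118×10^-3) / 5.248×10^-7 = 1.67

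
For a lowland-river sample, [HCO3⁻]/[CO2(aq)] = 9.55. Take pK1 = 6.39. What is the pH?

From K1 = [H⁺][HCO3⁻]/[CO2(aq)]:  pH = pK1 + log₁₀([HCO3⁻]/[CO2(aq)])
log₁₀(9.55) = +0.980
pH = 6.39 + (+0.980) = 7.37

pH = 7.37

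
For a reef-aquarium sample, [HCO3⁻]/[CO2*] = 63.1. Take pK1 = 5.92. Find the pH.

pH = 7.72

From K1 = [H⁺][HCO3⁻]/[CO2*]:  pH = pK1 + log₁₀([HCO3⁻]/[CO2*])
log₁₀(63.1) = +1.800
pH = 5.92 + (+1.800) = 7.72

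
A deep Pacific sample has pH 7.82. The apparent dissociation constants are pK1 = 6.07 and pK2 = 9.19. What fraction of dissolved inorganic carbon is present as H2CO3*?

α₀ = 0.0168

α₀ = 1 / (1 + K1/[H⁺] + K1K2/[H⁺]²) = 1 / (1 + 10^+1.75 + 10^+0.38)
   = 1 / (1 + 56.234 + 2.3988) = 1/59.633 = 0.01677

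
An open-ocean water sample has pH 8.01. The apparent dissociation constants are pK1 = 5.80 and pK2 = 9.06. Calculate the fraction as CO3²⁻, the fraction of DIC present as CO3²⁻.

α₂ = 1 / (1 + [H⁺]/K2 + [H⁺]²/(K1K2)) = 1 / (1 + 10^+1.05 + 10^-1.16)
   = 1 / (1 + 11.220 + 0.069183) = 1/12.289 = 0.08137

α₂ = 0.0814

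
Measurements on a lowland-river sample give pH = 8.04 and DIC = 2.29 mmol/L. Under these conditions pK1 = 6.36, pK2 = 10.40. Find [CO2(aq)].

α₀ = 1 / (1 + K1/[H⁺] + K1K2/[H⁺]²) = 1 / (1 + 10^+1.68 + 10^-0.68)
   = 1 / (1 + 47.863 + 0.20893) = 1/49.072 = 0.02038
[CO2*] = α₀ × DIC = 0.02038 × 2.29 = 0.0467 mmol/L

[CO2*] = 0.0467 mmol/L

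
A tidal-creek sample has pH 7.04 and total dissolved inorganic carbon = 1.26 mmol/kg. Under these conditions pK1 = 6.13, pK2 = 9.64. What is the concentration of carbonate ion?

[CO3²⁻] = 2.81 μmol/kg

α₂ = 1 / (1 + [H⁺]/K2 + [H⁺]²/(K1K2)) = 1 / (1 + 10^+2.60 + 10^+1.69)
   = 1 / (1 + 398.11 + 48.978) = 1/448.09 = 0.002232
[CO3²⁻] = α₂ × DIC = 0.002232 × 1.26 = 0.00281 mmol/kg = 2.81 μmol/kg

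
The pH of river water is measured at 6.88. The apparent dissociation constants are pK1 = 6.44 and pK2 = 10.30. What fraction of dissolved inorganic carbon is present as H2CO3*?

α₀ = 1 / (1 + K1/[H⁺] + K1K2/[H⁺]²) = 1 / (1 + 10^+0.44 + 10^-2.98)
   = 1 / (1 + 2.7542 + 0.0010471) = 1/3.7553 = 0.2663

α₀ = 0.266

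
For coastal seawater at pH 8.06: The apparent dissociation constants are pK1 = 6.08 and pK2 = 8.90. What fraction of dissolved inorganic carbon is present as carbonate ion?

α₂ = 1 / (1 + [H⁺]/K2 + [H⁺]²/(K1K2)) = 1 / (1 + 10^+0.84 + 10^-1.14)
   = 1 / (1 + 6.9183 + 0.072444) = 1/7.9908 = 0.1251

α₂ = 0.125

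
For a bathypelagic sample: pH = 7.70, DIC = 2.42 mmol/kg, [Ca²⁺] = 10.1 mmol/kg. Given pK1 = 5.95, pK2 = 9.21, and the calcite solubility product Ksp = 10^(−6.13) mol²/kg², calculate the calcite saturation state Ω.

Ω = 0.972

α₂ = 1 / (1 + [H⁺]/K2 + [H⁺]²/(K1K2)) = 1 / (1 + 10^+1.51 + 10^-0.24)
   = 1 / (1 + 32.359 + 0.57544) = 1/33.935 = 0.02947
[CO3²⁻] = α₂ × DIC = 0.02947 × 2.42 = 0.07131 mmol/kg
Ksp = 10^(−6.13) = 7.413×10^-7
Ω = [Ca²⁺][CO3²⁻]/Ksp = (10.1×10^-3)(7.131×10^-5) / 7.413×10^-7 = 0.972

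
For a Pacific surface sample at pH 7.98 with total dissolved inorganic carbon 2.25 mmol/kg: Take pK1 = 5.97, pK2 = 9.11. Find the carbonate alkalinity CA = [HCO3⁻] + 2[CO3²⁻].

CA = [HCO3⁻] + 2[CO3²⁻] = (α₁ + 2α₂)·DIC
At pH 7.98: [H⁺]/K1 = 10^-2.01 = 0.0097724, K2/[H⁺] = 10^-1.13 = 0.074131
α₁ = 1/(1 + 0.0097724 + 0.074131) = 1/1.0839 = 0.9226; α₂ = α₁·K2/[H⁺] = 0.06839
α₁ + 2α₂ = 1.0594
CA = 1.0594 × 2.25 = 2.38 mmol/kg

CA = 2.38 mmol/kg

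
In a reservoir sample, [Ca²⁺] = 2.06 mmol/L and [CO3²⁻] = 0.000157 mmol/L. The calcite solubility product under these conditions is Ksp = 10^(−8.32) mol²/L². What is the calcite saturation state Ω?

Ω = 0.0676

Ksp = 10^(−8.32) = 4.786×10^-9
Ω = [Ca²⁺][CO3²⁻]/Ksp = (2.06×10^-3)(0.000157×10^-3) / 4.786×10^-9 = 0.0676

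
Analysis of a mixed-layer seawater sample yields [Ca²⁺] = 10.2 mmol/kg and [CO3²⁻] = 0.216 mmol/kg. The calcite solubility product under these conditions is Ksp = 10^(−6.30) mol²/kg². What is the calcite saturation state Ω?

Ω = 4.40

Ksp = 10^(−6.30) = 5.012×10^-7
Ω = [Ca²⁺][CO3²⁻]/Ksp = (10.2×10^-3)(0.216×10^-3) / 5.012×10^-7 = 4.40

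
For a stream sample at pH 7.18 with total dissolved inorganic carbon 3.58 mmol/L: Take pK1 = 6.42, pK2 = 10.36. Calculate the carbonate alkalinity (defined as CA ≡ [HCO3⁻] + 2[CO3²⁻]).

CA = 3.05 mmol/L

CA = [HCO3⁻] + 2[CO3²⁻] = (α₁ + 2α₂)·DIC
At pH 7.18: [H⁺]/K1 = 10^-0.76 = 0.17378, K2/[H⁺] = 10^-3.18 = 0.00066069
α₁ = 1/(1 + 0.17378 + 0.00066069) = 1/1.1744 = 0.8515; α₂ = α₁·K2/[H⁺] = 0.0005626
α₁ + 2α₂ = 0.8526
CA = 0.8526 × 3.58 = 3.05 mmol/L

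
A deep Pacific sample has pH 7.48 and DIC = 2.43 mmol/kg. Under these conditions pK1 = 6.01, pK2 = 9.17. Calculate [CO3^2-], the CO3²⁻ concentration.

[CO3²⁻] = 0.0471 mmol/kg

α₂ = 1 / (1 + [H⁺]/K2 + [H⁺]²/(K1K2)) = 1 / (1 + 10^+1.69 + 10^+0.22)
   = 1 / (1 + 48.978 + 1.6596) = 1/51.637 = 0.01937
[CO3²⁻] = α₂ × DIC = 0.01937 × 2.43 = 0.0471 mmol/kg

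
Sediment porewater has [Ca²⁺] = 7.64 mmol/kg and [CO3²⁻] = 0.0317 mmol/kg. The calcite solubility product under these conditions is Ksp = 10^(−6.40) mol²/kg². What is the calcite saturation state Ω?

Ω = 0.608

Ksp = 10^(−6.40) = 3.981×10^-7
Ω = [Ca²⁺][CO3²⁻]/Ksp = (7.64×10^-3)(0.0317×10^-3) / 3.981×10^-7 = 0.608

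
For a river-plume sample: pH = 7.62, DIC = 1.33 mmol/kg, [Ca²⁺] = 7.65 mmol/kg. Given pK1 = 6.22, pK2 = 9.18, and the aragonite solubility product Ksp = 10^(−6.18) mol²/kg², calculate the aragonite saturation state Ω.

α₂ = 1 / (1 + [H⁺]/K2 + [H⁺]²/(K1K2)) = 1 / (1 + 10^+1.56 + 10^+0.16)
   = 1 / (1 + 36.308 + 1.4454) = 1/38.753 = 0.02580
[CO3²⁻] = α₂ × DIC = 0.02580 × 1.33 = 0.03432 mmol/kg
Ksp = 10^(−6.18) = 6.607×10^-7
Ω = [Ca²⁺][CO3²⁻]/Ksp = (7.65×10^-3)(3.432×10^-5) / 6.607×10^-7 = 0.397

Ω = 0.397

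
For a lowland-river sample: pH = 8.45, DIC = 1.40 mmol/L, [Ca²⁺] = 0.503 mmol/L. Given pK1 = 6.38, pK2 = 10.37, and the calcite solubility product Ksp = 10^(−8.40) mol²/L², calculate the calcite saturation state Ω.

α₂ = 1 / (1 + [H⁺]/K2 + [H⁺]²/(K1K2)) = 1 / (1 + 10^+1.92 + 10^-0.15)
   = 1 / (1 + 83.176 + 0.70795) = 1/84.884 = 0.01178
[CO3²⁻] = α₂ × DIC = 0.01178 × 1.40 = 0.01649 mmol/L = 16.49 μmol/L
Ksp = 10^(−8.40) = 3.981×10^-9
Ω = [Ca²⁺][CO3²⁻]/Ksp = (0.503×10^-3)(1.649×10^-5) / 3.981×10^-9 = 2.08

Ω = 2.08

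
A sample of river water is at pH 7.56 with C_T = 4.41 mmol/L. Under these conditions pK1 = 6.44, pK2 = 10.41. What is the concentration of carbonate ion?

[CO3²⁻] = 5.78 μmol/L

α₂ = 1 / (1 + [H⁺]/K2 + [H⁺]²/(K1K2)) = 1 / (1 + 10^+2.85 + 10^+1.73)
   = 1 / (1 + 707.95 + 53.703) = 1/762.65 = 0.001311
[CO3²⁻] = α₂ × DIC = 0.001311 × 4.41 = 0.00578 mmol/L = 5.78 μmol/L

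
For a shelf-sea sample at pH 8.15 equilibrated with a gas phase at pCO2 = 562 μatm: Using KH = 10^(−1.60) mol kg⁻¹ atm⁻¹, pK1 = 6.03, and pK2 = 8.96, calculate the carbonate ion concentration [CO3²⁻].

[CO3²⁻] = 0.288 mmol/kg

[CO2*] = KH · pCO2 = 10^(−1.60) × 562×10^-6 = 1.412×10^-5 mol/kg
α₀ = 1/(1 + K1/[H⁺] + K1K2/[H⁺]²) = 1/(1 + 10^+2.12 + 10^+1.31) = 0.006526
DIC = [CO2*]/α₀ = 1.412×10^-5 / 0.006526 = 2.163 mmol/kg
[CO3²⁻] = α₂·DIC; α₂ = 0.1332, so [CO3²⁻] = 0.1332 × 2.163 = 0.288 mmol/kg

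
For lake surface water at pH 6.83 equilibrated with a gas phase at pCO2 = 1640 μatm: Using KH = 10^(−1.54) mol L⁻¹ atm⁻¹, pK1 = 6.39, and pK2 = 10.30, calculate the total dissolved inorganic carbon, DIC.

[CO2*] = KH · pCO2 = 10^(−1.54) × 1640×10^-6 = 4.730×10^-5 mol/L
α₀ = 1/(1 + K1/[H⁺] + K1K2/[H⁺]²) = 1/(1 + 10^+0.44 + 10^-3.03) = 0.2663
DIC = [CO2*]/α₀ = 4.730×10^-5 / 0.2663 = 0.178 mmol/L

DIC = 0.178 mmol/L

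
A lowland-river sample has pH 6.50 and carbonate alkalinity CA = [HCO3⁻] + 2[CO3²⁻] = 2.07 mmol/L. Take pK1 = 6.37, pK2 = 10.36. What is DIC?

DIC = 3.60 mmol/L

CA = [HCO3⁻] + 2[CO3²⁻] = (α₁ + 2α₂)·DIC
At pH 6.50: [H⁺]/K1 = 10^-0.13 = 0.74131, K2/[H⁺] = 10^-3.86 = 0.00013804
α₁ = 1/(1 + 0.74131 + 0.00013804) = 1/1.7414 = 0.5742; α₂ = α₁·K2/[H⁺] = 7.927×10^-5
α₁ + 2α₂ = 0.5744
DIC = CA / (α₁ + 2α₂) = 2.07 / 0.5744 = 3.60 mmol/L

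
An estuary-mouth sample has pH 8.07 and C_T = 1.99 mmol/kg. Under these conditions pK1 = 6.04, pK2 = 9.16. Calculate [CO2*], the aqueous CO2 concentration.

α₀ = 1 / (1 + K1/[H⁺] + K1K2/[H⁺]²) = 1 / (1 + 10^+2.03 + 10^+0.94)
   = 1 / (1 + 107.15 + 8.7096) = 1/116.86 = 0.008557
[CO2*] = α₀ × DIC = 0.008557 × 1.99 = 0.0170 mmol/kg = 17.0 μmol/kg

[CO2*] = 17.0 μmol/kg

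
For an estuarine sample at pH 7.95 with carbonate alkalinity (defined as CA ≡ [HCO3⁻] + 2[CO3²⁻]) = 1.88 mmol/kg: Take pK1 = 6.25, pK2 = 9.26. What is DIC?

DIC = 1.83 mmol/kg

CA = [HCO3⁻] + 2[CO3²⁻] = (α₁ + 2α₂)·DIC
At pH 7.95: [H⁺]/K1 = 10^-1.70 = 0.019953, K2/[H⁺] = 10^-1.31 = 0.048978
α₁ = 1/(1 + 0.019953 + 0.048978) = 1/1.0689 = 0.9355; α₂ = α₁·K2/[H⁺] = 0.04582
α₁ + 2α₂ = 1.0272
DIC = CA / (α₁ + 2α₂) = 1.88 / 1.0272 = 1.83 mmol/kg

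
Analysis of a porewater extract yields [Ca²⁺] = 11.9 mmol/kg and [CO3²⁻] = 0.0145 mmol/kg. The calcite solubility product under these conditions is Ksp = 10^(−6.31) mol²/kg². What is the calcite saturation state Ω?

Ω = 0.352

Ksp = 10^(−6.31) = 4.898×10^-7
Ω = [Ca²⁺][CO3²⁻]/Ksp = (11.9×10^-3)(0.0145×10^-3) / 4.898×10^-7 = 0.352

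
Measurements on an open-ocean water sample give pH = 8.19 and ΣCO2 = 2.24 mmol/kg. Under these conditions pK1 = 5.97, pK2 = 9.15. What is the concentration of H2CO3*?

[CO2*] = 12.1 μmol/kg

α₀ = 1 / (1 + K1/[H⁺] + K1K2/[H⁺]²) = 1 / (1 + 10^+2.22 + 10^+1.26)
   = 1 / (1 + 165.96 + 18.197) = 1/185.16 = 0.005401
[CO2*] = α₀ × DIC = 0.005401 × 2.24 = 0.0121 mmol/kg = 12.1 μmol/kg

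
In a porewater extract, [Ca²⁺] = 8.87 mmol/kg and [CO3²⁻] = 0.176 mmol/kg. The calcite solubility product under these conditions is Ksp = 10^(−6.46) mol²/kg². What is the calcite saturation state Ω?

Ksp = 10^(−6.46) = 3.467×10^-7
Ω = [Ca²⁺][CO3²⁻]/Ksp = (8.87×10^-3)(0.176×10^-3) / 3.467×10^-7 = 4.50

Ω = 4.50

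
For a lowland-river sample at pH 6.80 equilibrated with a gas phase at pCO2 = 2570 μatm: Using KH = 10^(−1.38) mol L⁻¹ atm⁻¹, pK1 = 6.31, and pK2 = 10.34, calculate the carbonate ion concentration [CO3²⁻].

[CO2*] = KH · pCO2 = 10^(−1.38) × 2570×10^-6 = 1.071×10^-4 mol/L
α₀ = 1/(1 + K1/[H⁺] + K1K2/[H⁺]²) = 1/(1 + 10^+0.49 + 10^-3.05) = 0.2444
DIC = [CO2*]/α₀ = 1.071×10^-4 / 0.2444 = 0.4383 mmol/L
[CO3²⁻] = α₂·DIC; α₂ = 0.0002178, so [CO3²⁻] = 0.0002178 × 0.4383 = 9.55×10^-5 mmol/L = 0.0955 μmol/L

[CO3²⁻] = 0.0955 μmol/L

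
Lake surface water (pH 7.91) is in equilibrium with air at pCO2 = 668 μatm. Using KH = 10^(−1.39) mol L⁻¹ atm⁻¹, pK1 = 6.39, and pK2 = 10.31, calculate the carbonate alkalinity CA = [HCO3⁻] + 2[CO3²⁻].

[CO2*] = KH · pCO2 = 10^(−1.39) × 668×10^-6 = 2.721×10^-5 mol/L
α₀ = 1/(1 + K1/[H⁺] + K1K2/[H⁺]²) = 1/(1 + 10^+1.52 + 10^-0.88) = 0.02920
DIC = [CO2*]/α₀ = 2.721×10^-5 / 0.02920 = 0.9319 mmol/L
CA = (α₁ + 2α₂)·DIC = (0.9669 + 2×0.003849) × 0.9319 = 0.908 mmol/L

CA = 0.908 mmol/L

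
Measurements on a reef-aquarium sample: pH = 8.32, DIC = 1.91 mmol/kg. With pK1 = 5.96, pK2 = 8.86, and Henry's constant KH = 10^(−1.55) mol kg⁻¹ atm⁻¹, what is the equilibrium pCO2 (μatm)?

pCO2 = 229 μatm

α₀ = 1 / (1 + K1/[H⁺] + K1K2/[H⁺]²) = 1 / (1 + 10^+2.36 + 10^+1.82)
   = 1 / (1 + 229.09 + 66.069) = 1/296.16 = 0.003377
[CO2*] = α₀ × DIC = 0.003377 × 1.91 = 0.006449 mmol/kg = 6.449 μmol/kg
pCO2 = [CO2*]/KH = 6.449×10^-6 / 2.818×10^-2 = 229 μatm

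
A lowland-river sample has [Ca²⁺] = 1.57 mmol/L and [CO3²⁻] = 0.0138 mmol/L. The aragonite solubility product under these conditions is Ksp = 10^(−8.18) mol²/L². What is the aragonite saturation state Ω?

Ω = 3.28

Ksp = 10^(−8.18) = 6.607×10^-9
Ω = [Ca²⁺][CO3²⁻]/Ksp = (1.57×10^-3)(0.0138×10^-3) / 6.607×10^-9 = 3.28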